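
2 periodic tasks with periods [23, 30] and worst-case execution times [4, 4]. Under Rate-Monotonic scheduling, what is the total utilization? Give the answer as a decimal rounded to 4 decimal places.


Compute individual utilizations (exact fractions):
  Task 1: C/T = 4/23 (approx. 0.1739)
  Task 2: C/T = 4/30 = 2/15 (approx. 0.1333)
Total utilization U = 4/23 + 2/15 = 106/345
Rounded to 4 decimal places: U = 0.3072
RM (Liu & Layland) bound for 2 tasks = 0.828427; compare with U = 106/345 (approx. 0.307246)
U <= bound, so schedulable by RM sufficient condition.

0.3072


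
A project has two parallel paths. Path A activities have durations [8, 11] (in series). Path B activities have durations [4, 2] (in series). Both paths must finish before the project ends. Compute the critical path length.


Path A total = 8 + 11 = 19
Path B total = 4 + 2 = 6
Critical path = longest path = max(19, 6) = 19

19


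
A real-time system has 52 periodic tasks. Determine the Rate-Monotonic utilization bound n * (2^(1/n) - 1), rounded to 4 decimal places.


Compute 2^(1/52) = 1.0134189907
Subtract 1: 1.0134189907 - 1 = 0.0134189907
Multiply by n: 52 * 0.0134189907 = 0.6977875164
Round to 4 dp: 0.6978

0.6978


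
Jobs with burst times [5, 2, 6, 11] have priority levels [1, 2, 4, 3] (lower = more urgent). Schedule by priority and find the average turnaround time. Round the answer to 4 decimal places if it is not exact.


Sort by priority (ascending = highest first):
Order: [(1, 5), (2, 2), (3, 11), (4, 6)]
Completion times:
  Priority 1, burst=5, C=5
  Priority 2, burst=2, C=7
  Priority 3, burst=11, C=18
  Priority 4, burst=6, C=24
Average turnaround = 54/4 = 13.5

13.5


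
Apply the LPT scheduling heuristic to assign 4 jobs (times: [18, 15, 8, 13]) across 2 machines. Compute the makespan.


Sort jobs in decreasing order (LPT): [18, 15, 13, 8]
Assign each job to the least loaded machine:
  Machine 1: jobs [18, 8], load = 26
  Machine 2: jobs [15, 13], load = 28
Makespan = max load = 28

28


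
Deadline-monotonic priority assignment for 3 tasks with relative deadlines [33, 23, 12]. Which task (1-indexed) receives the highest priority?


Sort tasks by relative deadline (ascending):
  Task 3: deadline = 12
  Task 2: deadline = 23
  Task 1: deadline = 33
Priority order (highest first): [3, 2, 1]
Highest priority task = 3

3


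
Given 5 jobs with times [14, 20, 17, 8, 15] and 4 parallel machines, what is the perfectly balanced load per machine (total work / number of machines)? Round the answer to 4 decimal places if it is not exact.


Total processing time = 14 + 20 + 17 + 8 + 15 = 74
Number of machines = 4
Ideal balanced load = 74 / 4 = 18.5

18.5


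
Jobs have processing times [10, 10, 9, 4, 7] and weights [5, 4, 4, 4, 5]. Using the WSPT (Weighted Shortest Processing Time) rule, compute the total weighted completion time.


Compute p/w ratios and sort ascending (WSPT): [(4, 4), (7, 5), (10, 5), (9, 4), (10, 4)]
Compute weighted completion times:
  Job (p=4,w=4): C=4, w*C=4*4=16
  Job (p=7,w=5): C=11, w*C=5*11=55
  Job (p=10,w=5): C=21, w*C=5*21=105
  Job (p=9,w=4): C=30, w*C=4*30=120
  Job (p=10,w=4): C=40, w*C=4*40=160
Total weighted completion time = 456

456


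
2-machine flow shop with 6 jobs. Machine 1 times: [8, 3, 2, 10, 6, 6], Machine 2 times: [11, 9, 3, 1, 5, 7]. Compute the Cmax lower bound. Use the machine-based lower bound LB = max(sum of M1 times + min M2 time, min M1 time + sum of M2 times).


LB1 = sum(M1 times) + min(M2 times) = 35 + 1 = 36
LB2 = min(M1 times) + sum(M2 times) = 2 + 36 = 38
Lower bound = max(LB1, LB2) = max(36, 38) = 38

38


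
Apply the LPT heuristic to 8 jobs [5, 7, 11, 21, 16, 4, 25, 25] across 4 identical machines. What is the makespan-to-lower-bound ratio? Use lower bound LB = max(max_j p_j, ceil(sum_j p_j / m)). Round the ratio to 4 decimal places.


LPT order: [25, 25, 21, 16, 11, 7, 5, 4]
Machine loads after assignment: [30, 29, 28, 27]
LPT makespan = 30
Lower bound = max(max_job, ceil(total/4)) = max(25, 29) = 29
Ratio = 30 / 29 = 1.0345

1.0345


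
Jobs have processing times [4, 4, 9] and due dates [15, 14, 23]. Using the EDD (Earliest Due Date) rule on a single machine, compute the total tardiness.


Sort by due date (EDD order): [(4, 14), (4, 15), (9, 23)]
Compute completion times and tardiness:
  Job 1: p=4, d=14, C=4, tardiness=max(0,4-14)=0
  Job 2: p=4, d=15, C=8, tardiness=max(0,8-15)=0
  Job 3: p=9, d=23, C=17, tardiness=max(0,17-23)=0
Total tardiness = 0

0


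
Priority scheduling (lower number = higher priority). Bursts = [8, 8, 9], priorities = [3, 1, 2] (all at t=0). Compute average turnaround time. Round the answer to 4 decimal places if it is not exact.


Sort by priority (ascending = highest first):
Order: [(1, 8), (2, 9), (3, 8)]
Completion times:
  Priority 1, burst=8, C=8
  Priority 2, burst=9, C=17
  Priority 3, burst=8, C=25
Average turnaround = 50/3 = 16.6667

16.6667


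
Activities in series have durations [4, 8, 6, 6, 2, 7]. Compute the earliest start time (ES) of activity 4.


Activity 4 starts after activities 1 through 3 complete.
Predecessor durations: [4, 8, 6]
ES = 4 + 8 + 6 = 18

18


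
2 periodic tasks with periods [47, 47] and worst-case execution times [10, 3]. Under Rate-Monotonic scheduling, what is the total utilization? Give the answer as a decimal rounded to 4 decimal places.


Compute individual utilizations (exact fractions):
  Task 1: C/T = 10/47 (approx. 0.2128)
  Task 2: C/T = 3/47 (approx. 0.0638)
Total utilization U = 10/47 + 3/47 = 13/47
Rounded to 4 decimal places: U = 0.2766
RM (Liu & Layland) bound for 2 tasks = 0.828427; compare with U = 13/47 (approx. 0.276596)
U <= bound, so schedulable by RM sufficient condition.

0.2766


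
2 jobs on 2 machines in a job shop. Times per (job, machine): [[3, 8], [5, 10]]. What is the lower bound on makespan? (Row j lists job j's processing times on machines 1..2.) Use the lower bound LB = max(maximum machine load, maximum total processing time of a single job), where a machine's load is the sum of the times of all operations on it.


Machine loads:
  Machine 1: 3 + 5 = 8
  Machine 2: 8 + 10 = 18
Max machine load = 18
Job totals:
  Job 1: 11
  Job 2: 15
Max job total = 15
Lower bound = max(18, 15) = 18

18


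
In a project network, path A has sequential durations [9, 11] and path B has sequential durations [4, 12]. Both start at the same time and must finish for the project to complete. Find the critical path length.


Path A total = 9 + 11 = 20
Path B total = 4 + 12 = 16
Critical path = longest path = max(20, 16) = 20

20


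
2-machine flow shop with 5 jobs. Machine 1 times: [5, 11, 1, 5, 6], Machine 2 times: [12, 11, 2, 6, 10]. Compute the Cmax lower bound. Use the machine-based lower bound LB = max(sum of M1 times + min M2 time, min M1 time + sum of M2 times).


LB1 = sum(M1 times) + min(M2 times) = 28 + 2 = 30
LB2 = min(M1 times) + sum(M2 times) = 1 + 41 = 42
Lower bound = max(LB1, LB2) = max(30, 42) = 42

42


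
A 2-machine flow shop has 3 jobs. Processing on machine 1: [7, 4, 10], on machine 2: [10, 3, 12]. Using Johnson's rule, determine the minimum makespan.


Apply Johnson's rule:
  Group 1 (a <= b): [(1, 7, 10), (3, 10, 12)]
  Group 2 (a > b): [(2, 4, 3)]
Optimal job order: [1, 3, 2]
Schedule:
  Job 1: M1 done at 7, M2 done at 17
  Job 3: M1 done at 17, M2 done at 29
  Job 2: M1 done at 21, M2 done at 32
Makespan = 32

32


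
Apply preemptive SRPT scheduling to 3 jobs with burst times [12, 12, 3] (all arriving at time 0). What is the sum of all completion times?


Since all jobs arrive at t=0, SRPT equals SPT ordering.
SPT order: [3, 12, 12]
Completion times:
  Job 1: p=3, C=3
  Job 2: p=12, C=15
  Job 3: p=12, C=27
Total completion time = 3 + 15 + 27 = 45

45


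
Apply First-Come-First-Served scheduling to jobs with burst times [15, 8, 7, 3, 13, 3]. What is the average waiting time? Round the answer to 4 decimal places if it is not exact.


FCFS order (as given): [15, 8, 7, 3, 13, 3]
Waiting times:
  Job 1: wait = 0
  Job 2: wait = 15
  Job 3: wait = 23
  Job 4: wait = 30
  Job 5: wait = 33
  Job 6: wait = 46
Sum of waiting times = 147
Average waiting time = 147/6 = 24.5

24.5


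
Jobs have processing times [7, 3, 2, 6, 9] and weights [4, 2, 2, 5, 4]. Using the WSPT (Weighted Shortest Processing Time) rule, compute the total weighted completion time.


Compute p/w ratios and sort ascending (WSPT): [(2, 2), (6, 5), (3, 2), (7, 4), (9, 4)]
Compute weighted completion times:
  Job (p=2,w=2): C=2, w*C=2*2=4
  Job (p=6,w=5): C=8, w*C=5*8=40
  Job (p=3,w=2): C=11, w*C=2*11=22
  Job (p=7,w=4): C=18, w*C=4*18=72
  Job (p=9,w=4): C=27, w*C=4*27=108
Total weighted completion time = 246

246


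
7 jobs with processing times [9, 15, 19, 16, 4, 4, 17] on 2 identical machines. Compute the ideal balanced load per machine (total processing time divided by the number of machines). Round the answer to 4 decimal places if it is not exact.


Total processing time = 9 + 15 + 19 + 16 + 4 + 4 + 17 = 84
Number of machines = 2
Ideal balanced load = 84 / 2 = 42.0

42.0


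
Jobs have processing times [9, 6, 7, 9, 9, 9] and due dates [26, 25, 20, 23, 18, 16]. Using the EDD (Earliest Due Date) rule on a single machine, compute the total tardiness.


Sort by due date (EDD order): [(9, 16), (9, 18), (7, 20), (9, 23), (6, 25), (9, 26)]
Compute completion times and tardiness:
  Job 1: p=9, d=16, C=9, tardiness=max(0,9-16)=0
  Job 2: p=9, d=18, C=18, tardiness=max(0,18-18)=0
  Job 3: p=7, d=20, C=25, tardiness=max(0,25-20)=5
  Job 4: p=9, d=23, C=34, tardiness=max(0,34-23)=11
  Job 5: p=6, d=25, C=40, tardiness=max(0,40-25)=15
  Job 6: p=9, d=26, C=49, tardiness=max(0,49-26)=23
Total tardiness = 54

54


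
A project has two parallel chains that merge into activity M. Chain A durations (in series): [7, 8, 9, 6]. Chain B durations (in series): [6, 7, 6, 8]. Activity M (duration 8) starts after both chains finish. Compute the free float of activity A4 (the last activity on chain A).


ES(A4) = sum of predecessors on chain A = 24
EF(A4) = ES + duration = 24 + 6 = 30
Successor of A4 is M. ES(M) = max(sum(A), sum(B)) = max(30, 27) = 30
Free float = ES(successor) - EF(current) = 30 - 30 = 0

0


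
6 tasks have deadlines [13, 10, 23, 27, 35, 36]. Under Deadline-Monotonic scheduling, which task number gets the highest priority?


Sort tasks by relative deadline (ascending):
  Task 2: deadline = 10
  Task 1: deadline = 13
  Task 3: deadline = 23
  Task 4: deadline = 27
  Task 5: deadline = 35
  Task 6: deadline = 36
Priority order (highest first): [2, 1, 3, 4, 5, 6]
Highest priority task = 2

2


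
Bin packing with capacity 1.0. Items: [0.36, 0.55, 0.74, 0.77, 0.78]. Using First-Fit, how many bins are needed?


Place items sequentially using First-Fit:
  Item 0.36 -> new Bin 1
  Item 0.55 -> Bin 1 (now 0.91)
  Item 0.74 -> new Bin 2
  Item 0.77 -> new Bin 3
  Item 0.78 -> new Bin 4
Total bins used = 4

4


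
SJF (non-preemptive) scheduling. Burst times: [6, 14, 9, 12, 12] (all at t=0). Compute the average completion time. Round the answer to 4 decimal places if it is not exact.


SJF order (ascending): [6, 9, 12, 12, 14]
Completion times:
  Job 1: burst=6, C=6
  Job 2: burst=9, C=15
  Job 3: burst=12, C=27
  Job 4: burst=12, C=39
  Job 5: burst=14, C=53
Average completion = 140/5 = 28.0

28.0


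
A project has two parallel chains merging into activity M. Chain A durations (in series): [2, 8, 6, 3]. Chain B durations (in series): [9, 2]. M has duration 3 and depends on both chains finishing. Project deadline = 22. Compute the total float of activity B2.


Forward pass: ES(B2) = sum of predecessors on chain B = 9
EF = ES + duration = 9 + 2 = 11
Backward pass: LF(M) = deadline = 22; LS(M) = 22 - 3 = 19
LF(B2) = LS(M) - sum(successors on chain B) = 19 - 0 = 19
LS = LF - duration = 19 - 2 = 17
Total float = LS - ES = 17 - 9 = 8

8


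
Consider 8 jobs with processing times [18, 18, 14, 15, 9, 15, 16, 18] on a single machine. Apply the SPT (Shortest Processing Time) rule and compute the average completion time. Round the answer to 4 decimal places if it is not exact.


Sort jobs by processing time (SPT order): [9, 14, 15, 15, 16, 18, 18, 18]
Compute completion times sequentially:
  Job 1: processing = 9, completes at 9
  Job 2: processing = 14, completes at 23
  Job 3: processing = 15, completes at 38
  Job 4: processing = 15, completes at 53
  Job 5: processing = 16, completes at 69
  Job 6: processing = 18, completes at 87
  Job 7: processing = 18, completes at 105
  Job 8: processing = 18, completes at 123
Sum of completion times = 507
Average completion time = 507/8 = 63.375

63.375


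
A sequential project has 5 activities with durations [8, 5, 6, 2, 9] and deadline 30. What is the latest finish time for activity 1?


LF(activity 1) = deadline - sum of successor durations
Successors: activities 2 through 5 with durations [5, 6, 2, 9]
Sum of successor durations = 22
LF = 30 - 22 = 8

8


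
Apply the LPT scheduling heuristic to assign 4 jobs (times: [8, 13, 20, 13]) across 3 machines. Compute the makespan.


Sort jobs in decreasing order (LPT): [20, 13, 13, 8]
Assign each job to the least loaded machine:
  Machine 1: jobs [20], load = 20
  Machine 2: jobs [13, 8], load = 21
  Machine 3: jobs [13], load = 13
Makespan = max load = 21

21


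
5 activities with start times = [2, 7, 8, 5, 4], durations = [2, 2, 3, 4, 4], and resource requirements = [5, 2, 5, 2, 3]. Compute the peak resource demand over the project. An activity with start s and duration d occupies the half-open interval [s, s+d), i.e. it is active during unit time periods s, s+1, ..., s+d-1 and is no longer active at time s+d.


Each activity i is active on [start_i, start_i + duration_i).
Compute total resource usage per time slot:
  t=0: active resources = [], total = 0
  t=1: active resources = [], total = 0
  t=2: active resources = [5], total = 5
  t=3: active resources = [5], total = 5
  t=4: active resources = [3], total = 3
  t=5: active resources = [2, 3], total = 5
  t=6: active resources = [2, 3], total = 5
  t=7: active resources = [2, 2, 3], total = 7
  t=8: active resources = [2, 5, 2], total = 9
  t=9: active resources = [5], total = 5
  t=10: active resources = [5], total = 5
Peak resource demand = 9

9


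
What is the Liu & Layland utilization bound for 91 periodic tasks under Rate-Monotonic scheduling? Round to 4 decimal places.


Compute 2^(1/91) = 1.0076460851
Subtract 1: 1.0076460851 - 1 = 0.0076460851
Multiply by n: 91 * 0.0076460851 = 0.6957937441
Round to 4 dp: 0.6958

0.6958


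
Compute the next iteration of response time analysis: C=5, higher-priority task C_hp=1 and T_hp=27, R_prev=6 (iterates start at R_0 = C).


R_next = C + ceil(R_prev / T_hp) * C_hp
ceil(6 / 27) = ceil(0.2222) = 1
Interference = 1 * 1 = 1
R_next = 5 + 1 = 6
R_next = R_prev, so the iteration has converged (response time = 6).

6


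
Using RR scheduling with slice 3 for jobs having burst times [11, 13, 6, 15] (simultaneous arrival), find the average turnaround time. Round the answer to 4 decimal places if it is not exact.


Time quantum = 3
Execution trace:
  J1 runs 3 units, time = 3
  J2 runs 3 units, time = 6
  J3 runs 3 units, time = 9
  J4 runs 3 units, time = 12
  J1 runs 3 units, time = 15
  J2 runs 3 units, time = 18
  J3 runs 3 units, time = 21
  J4 runs 3 units, time = 24
  J1 runs 3 units, time = 27
  J2 runs 3 units, time = 30
  J4 runs 3 units, time = 33
  J1 runs 2 units, time = 35
  J2 runs 3 units, time = 38
  J4 runs 3 units, time = 41
  J2 runs 1 units, time = 42
  J4 runs 3 units, time = 45
Finish times: [35, 42, 21, 45]
Average turnaround = 143/4 = 35.75

35.75


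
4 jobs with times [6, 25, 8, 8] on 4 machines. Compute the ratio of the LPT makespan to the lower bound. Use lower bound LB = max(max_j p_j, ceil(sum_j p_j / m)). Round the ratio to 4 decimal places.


LPT order: [25, 8, 8, 6]
Machine loads after assignment: [25, 8, 8, 6]
LPT makespan = 25
Lower bound = max(max_job, ceil(total/4)) = max(25, 12) = 25
Ratio = 25 / 25 = 1.0

1.0


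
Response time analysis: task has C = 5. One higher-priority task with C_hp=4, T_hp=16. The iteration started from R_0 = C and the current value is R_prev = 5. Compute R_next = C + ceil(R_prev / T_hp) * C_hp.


R_next = C + ceil(R_prev / T_hp) * C_hp
ceil(5 / 16) = ceil(0.3125) = 1
Interference = 1 * 4 = 4
R_next = 5 + 4 = 9

9


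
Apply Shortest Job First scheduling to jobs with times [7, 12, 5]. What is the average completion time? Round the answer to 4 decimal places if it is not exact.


SJF order (ascending): [5, 7, 12]
Completion times:
  Job 1: burst=5, C=5
  Job 2: burst=7, C=12
  Job 3: burst=12, C=24
Average completion = 41/3 = 13.6667

13.6667


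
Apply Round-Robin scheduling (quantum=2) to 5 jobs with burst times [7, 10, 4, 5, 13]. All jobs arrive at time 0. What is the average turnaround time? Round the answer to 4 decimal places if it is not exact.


Time quantum = 2
Execution trace:
  J1 runs 2 units, time = 2
  J2 runs 2 units, time = 4
  J3 runs 2 units, time = 6
  J4 runs 2 units, time = 8
  J5 runs 2 units, time = 10
  J1 runs 2 units, time = 12
  J2 runs 2 units, time = 14
  J3 runs 2 units, time = 16
  J4 runs 2 units, time = 18
  J5 runs 2 units, time = 20
  J1 runs 2 units, time = 22
  J2 runs 2 units, time = 24
  J4 runs 1 units, time = 25
  J5 runs 2 units, time = 27
  J1 runs 1 units, time = 28
  J2 runs 2 units, time = 30
  J5 runs 2 units, time = 32
  J2 runs 2 units, time = 34
  J5 runs 2 units, time = 36
  J5 runs 2 units, time = 38
  J5 runs 1 units, time = 39
Finish times: [28, 34, 16, 25, 39]
Average turnaround = 142/5 = 28.4

28.4


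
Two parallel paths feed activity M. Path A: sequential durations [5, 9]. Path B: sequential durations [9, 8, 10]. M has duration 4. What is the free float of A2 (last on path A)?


ES(A2) = sum of predecessors on chain A = 5
EF(A2) = ES + duration = 5 + 9 = 14
Successor of A2 is M. ES(M) = max(sum(A), sum(B)) = max(14, 27) = 27
Free float = ES(successor) - EF(current) = 27 - 14 = 13

13


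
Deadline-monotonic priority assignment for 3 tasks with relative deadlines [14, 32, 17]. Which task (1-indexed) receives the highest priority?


Sort tasks by relative deadline (ascending):
  Task 1: deadline = 14
  Task 3: deadline = 17
  Task 2: deadline = 32
Priority order (highest first): [1, 3, 2]
Highest priority task = 1

1


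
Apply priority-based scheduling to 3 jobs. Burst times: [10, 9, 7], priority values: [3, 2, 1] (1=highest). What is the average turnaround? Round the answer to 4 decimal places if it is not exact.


Sort by priority (ascending = highest first):
Order: [(1, 7), (2, 9), (3, 10)]
Completion times:
  Priority 1, burst=7, C=7
  Priority 2, burst=9, C=16
  Priority 3, burst=10, C=26
Average turnaround = 49/3 = 16.3333

16.3333


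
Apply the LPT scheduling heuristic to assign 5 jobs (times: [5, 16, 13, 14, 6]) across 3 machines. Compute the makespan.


Sort jobs in decreasing order (LPT): [16, 14, 13, 6, 5]
Assign each job to the least loaded machine:
  Machine 1: jobs [16], load = 16
  Machine 2: jobs [14, 5], load = 19
  Machine 3: jobs [13, 6], load = 19
Makespan = max load = 19

19


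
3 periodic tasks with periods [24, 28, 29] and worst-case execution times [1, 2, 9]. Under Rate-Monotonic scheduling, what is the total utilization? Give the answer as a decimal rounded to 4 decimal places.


Compute individual utilizations (exact fractions):
  Task 1: C/T = 1/24 (approx. 0.0417)
  Task 2: C/T = 2/28 = 1/14 (approx. 0.0714)
  Task 3: C/T = 9/29 (approx. 0.3103)
Total utilization U = 1/24 + 1/14 + 9/29 = 2063/4872
Rounded to 4 decimal places: U = 0.4234
RM (Liu & Layland) bound for 3 tasks = 0.779763; compare with U = 2063/4872 (approx. 0.423440)
U <= bound, so schedulable by RM sufficient condition.

0.4234


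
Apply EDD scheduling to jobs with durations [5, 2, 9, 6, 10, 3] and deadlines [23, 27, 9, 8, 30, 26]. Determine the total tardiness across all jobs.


Sort by due date (EDD order): [(6, 8), (9, 9), (5, 23), (3, 26), (2, 27), (10, 30)]
Compute completion times and tardiness:
  Job 1: p=6, d=8, C=6, tardiness=max(0,6-8)=0
  Job 2: p=9, d=9, C=15, tardiness=max(0,15-9)=6
  Job 3: p=5, d=23, C=20, tardiness=max(0,20-23)=0
  Job 4: p=3, d=26, C=23, tardiness=max(0,23-26)=0
  Job 5: p=2, d=27, C=25, tardiness=max(0,25-27)=0
  Job 6: p=10, d=30, C=35, tardiness=max(0,35-30)=5
Total tardiness = 11

11


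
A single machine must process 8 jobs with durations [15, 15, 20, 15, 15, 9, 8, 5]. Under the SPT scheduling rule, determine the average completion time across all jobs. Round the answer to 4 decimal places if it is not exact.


Sort jobs by processing time (SPT order): [5, 8, 9, 15, 15, 15, 15, 20]
Compute completion times sequentially:
  Job 1: processing = 5, completes at 5
  Job 2: processing = 8, completes at 13
  Job 3: processing = 9, completes at 22
  Job 4: processing = 15, completes at 37
  Job 5: processing = 15, completes at 52
  Job 6: processing = 15, completes at 67
  Job 7: processing = 15, completes at 82
  Job 8: processing = 20, completes at 102
Sum of completion times = 380
Average completion time = 380/8 = 47.5

47.5


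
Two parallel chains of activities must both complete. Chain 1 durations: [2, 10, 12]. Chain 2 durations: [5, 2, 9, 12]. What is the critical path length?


Path A total = 2 + 10 + 12 = 24
Path B total = 5 + 2 + 9 + 12 = 28
Critical path = longest path = max(24, 28) = 28

28


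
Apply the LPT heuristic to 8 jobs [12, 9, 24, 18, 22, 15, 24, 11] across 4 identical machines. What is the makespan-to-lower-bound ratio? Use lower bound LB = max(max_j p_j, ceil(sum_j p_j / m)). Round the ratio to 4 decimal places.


LPT order: [24, 24, 22, 18, 15, 12, 11, 9]
Machine loads after assignment: [35, 33, 34, 33]
LPT makespan = 35
Lower bound = max(max_job, ceil(total/4)) = max(24, 34) = 34
Ratio = 35 / 34 = 1.0294

1.0294


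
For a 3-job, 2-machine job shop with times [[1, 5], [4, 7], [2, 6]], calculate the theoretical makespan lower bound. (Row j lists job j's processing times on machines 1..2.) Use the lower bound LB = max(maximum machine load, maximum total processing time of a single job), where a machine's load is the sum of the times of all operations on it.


Machine loads:
  Machine 1: 1 + 4 + 2 = 7
  Machine 2: 5 + 7 + 6 = 18
Max machine load = 18
Job totals:
  Job 1: 6
  Job 2: 11
  Job 3: 8
Max job total = 11
Lower bound = max(18, 11) = 18

18


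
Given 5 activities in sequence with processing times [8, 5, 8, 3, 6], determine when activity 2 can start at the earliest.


Activity 2 starts after activities 1 through 1 complete.
Predecessor durations: [8]
ES = 8 = 8

8


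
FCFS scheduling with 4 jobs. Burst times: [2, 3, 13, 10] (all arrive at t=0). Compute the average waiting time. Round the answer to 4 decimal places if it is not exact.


FCFS order (as given): [2, 3, 13, 10]
Waiting times:
  Job 1: wait = 0
  Job 2: wait = 2
  Job 3: wait = 5
  Job 4: wait = 18
Sum of waiting times = 25
Average waiting time = 25/4 = 6.25

6.25


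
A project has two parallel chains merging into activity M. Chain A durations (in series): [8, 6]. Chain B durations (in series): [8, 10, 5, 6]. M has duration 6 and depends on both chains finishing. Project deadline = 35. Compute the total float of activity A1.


Forward pass: ES(A1) = sum of predecessors on chain A = 0
EF = ES + duration = 0 + 8 = 8
Backward pass: LF(M) = deadline = 35; LS(M) = 35 - 6 = 29
LF(A1) = LS(M) - sum(successors on chain A) = 29 - 6 = 23
LS = LF - duration = 23 - 8 = 15
Total float = LS - ES = 15 - 0 = 15

15


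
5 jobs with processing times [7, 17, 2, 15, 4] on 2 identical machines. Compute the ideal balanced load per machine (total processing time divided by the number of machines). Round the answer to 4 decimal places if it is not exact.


Total processing time = 7 + 17 + 2 + 15 + 4 = 45
Number of machines = 2
Ideal balanced load = 45 / 2 = 22.5

22.5


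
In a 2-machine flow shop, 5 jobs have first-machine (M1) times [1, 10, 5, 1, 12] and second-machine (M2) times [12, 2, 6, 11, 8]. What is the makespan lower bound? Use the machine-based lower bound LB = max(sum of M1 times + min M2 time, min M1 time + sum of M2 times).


LB1 = sum(M1 times) + min(M2 times) = 29 + 2 = 31
LB2 = min(M1 times) + sum(M2 times) = 1 + 39 = 40
Lower bound = max(LB1, LB2) = max(31, 40) = 40

40


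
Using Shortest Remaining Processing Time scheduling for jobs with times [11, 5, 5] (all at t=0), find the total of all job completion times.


Since all jobs arrive at t=0, SRPT equals SPT ordering.
SPT order: [5, 5, 11]
Completion times:
  Job 1: p=5, C=5
  Job 2: p=5, C=10
  Job 3: p=11, C=21
Total completion time = 5 + 10 + 21 = 36

36


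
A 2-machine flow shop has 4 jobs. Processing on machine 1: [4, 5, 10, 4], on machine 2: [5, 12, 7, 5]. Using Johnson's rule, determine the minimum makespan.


Apply Johnson's rule:
  Group 1 (a <= b): [(1, 4, 5), (4, 4, 5), (2, 5, 12)]
  Group 2 (a > b): [(3, 10, 7)]
Optimal job order: [1, 4, 2, 3]
Schedule:
  Job 1: M1 done at 4, M2 done at 9
  Job 4: M1 done at 8, M2 done at 14
  Job 2: M1 done at 13, M2 done at 26
  Job 3: M1 done at 23, M2 done at 33
Makespan = 33

33


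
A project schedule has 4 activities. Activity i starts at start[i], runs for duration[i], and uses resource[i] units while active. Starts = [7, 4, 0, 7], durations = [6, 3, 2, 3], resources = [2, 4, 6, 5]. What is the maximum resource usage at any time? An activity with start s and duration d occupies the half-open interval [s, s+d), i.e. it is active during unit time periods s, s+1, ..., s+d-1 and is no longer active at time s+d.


Each activity i is active on [start_i, start_i + duration_i).
Compute total resource usage per time slot:
  t=0: active resources = [6], total = 6
  t=1: active resources = [6], total = 6
  t=2: active resources = [], total = 0
  t=3: active resources = [], total = 0
  t=4: active resources = [4], total = 4
  t=5: active resources = [4], total = 4
  t=6: active resources = [4], total = 4
  t=7: active resources = [2, 5], total = 7
  t=8: active resources = [2, 5], total = 7
  t=9: active resources = [2, 5], total = 7
  t=10: active resources = [2], total = 2
  t=11: active resources = [2], total = 2
  t=12: active resources = [2], total = 2
Peak resource demand = 7

7


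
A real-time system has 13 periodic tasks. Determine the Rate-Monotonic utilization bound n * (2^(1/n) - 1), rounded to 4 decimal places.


Compute 2^(1/13) = 1.0547660765
Subtract 1: 1.0547660765 - 1 = 0.0547660765
Multiply by n: 13 * 0.0547660765 = 0.7119589945
Round to 4 dp: 0.7120

0.7120


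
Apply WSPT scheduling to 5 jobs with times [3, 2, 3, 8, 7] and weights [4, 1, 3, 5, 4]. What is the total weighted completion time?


Compute p/w ratios and sort ascending (WSPT): [(3, 4), (3, 3), (8, 5), (7, 4), (2, 1)]
Compute weighted completion times:
  Job (p=3,w=4): C=3, w*C=4*3=12
  Job (p=3,w=3): C=6, w*C=3*6=18
  Job (p=8,w=5): C=14, w*C=5*14=70
  Job (p=7,w=4): C=21, w*C=4*21=84
  Job (p=2,w=1): C=23, w*C=1*23=23
Total weighted completion time = 207

207


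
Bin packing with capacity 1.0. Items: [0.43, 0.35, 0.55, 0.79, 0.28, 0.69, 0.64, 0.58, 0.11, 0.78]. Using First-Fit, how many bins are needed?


Place items sequentially using First-Fit:
  Item 0.43 -> new Bin 1
  Item 0.35 -> Bin 1 (now 0.78)
  Item 0.55 -> new Bin 2
  Item 0.79 -> new Bin 3
  Item 0.28 -> Bin 2 (now 0.83)
  Item 0.69 -> new Bin 4
  Item 0.64 -> new Bin 5
  Item 0.58 -> new Bin 6
  Item 0.11 -> Bin 1 (now 0.89)
  Item 0.78 -> new Bin 7
Total bins used = 7

7


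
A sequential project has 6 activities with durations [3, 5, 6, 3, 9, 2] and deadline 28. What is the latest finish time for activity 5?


LF(activity 5) = deadline - sum of successor durations
Successors: activities 6 through 6 with durations [2]
Sum of successor durations = 2
LF = 28 - 2 = 26

26


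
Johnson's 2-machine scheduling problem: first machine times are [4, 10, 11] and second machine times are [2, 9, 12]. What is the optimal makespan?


Apply Johnson's rule:
  Group 1 (a <= b): [(3, 11, 12)]
  Group 2 (a > b): [(2, 10, 9), (1, 4, 2)]
Optimal job order: [3, 2, 1]
Schedule:
  Job 3: M1 done at 11, M2 done at 23
  Job 2: M1 done at 21, M2 done at 32
  Job 1: M1 done at 25, M2 done at 34
Makespan = 34

34


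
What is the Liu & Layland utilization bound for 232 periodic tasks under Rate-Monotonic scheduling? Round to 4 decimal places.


Compute 2^(1/232) = 1.0029921710
Subtract 1: 1.0029921710 - 1 = 0.0029921710
Multiply by n: 232 * 0.0029921710 = 0.6941836720
Round to 4 dp: 0.6942

0.6942


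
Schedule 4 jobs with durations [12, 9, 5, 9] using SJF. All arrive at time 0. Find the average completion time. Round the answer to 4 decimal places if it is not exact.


SJF order (ascending): [5, 9, 9, 12]
Completion times:
  Job 1: burst=5, C=5
  Job 2: burst=9, C=14
  Job 3: burst=9, C=23
  Job 4: burst=12, C=35
Average completion = 77/4 = 19.25

19.25


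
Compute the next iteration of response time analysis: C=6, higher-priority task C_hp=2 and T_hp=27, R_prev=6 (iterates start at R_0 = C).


R_next = C + ceil(R_prev / T_hp) * C_hp
ceil(6 / 27) = ceil(0.2222) = 1
Interference = 1 * 2 = 2
R_next = 6 + 2 = 8

8


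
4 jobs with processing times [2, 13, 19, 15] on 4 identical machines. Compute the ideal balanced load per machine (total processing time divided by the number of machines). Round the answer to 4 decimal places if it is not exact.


Total processing time = 2 + 13 + 19 + 15 = 49
Number of machines = 4
Ideal balanced load = 49 / 4 = 12.25

12.25


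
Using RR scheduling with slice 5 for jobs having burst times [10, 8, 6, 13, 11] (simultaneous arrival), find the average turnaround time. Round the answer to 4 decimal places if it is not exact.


Time quantum = 5
Execution trace:
  J1 runs 5 units, time = 5
  J2 runs 5 units, time = 10
  J3 runs 5 units, time = 15
  J4 runs 5 units, time = 20
  J5 runs 5 units, time = 25
  J1 runs 5 units, time = 30
  J2 runs 3 units, time = 33
  J3 runs 1 units, time = 34
  J4 runs 5 units, time = 39
  J5 runs 5 units, time = 44
  J4 runs 3 units, time = 47
  J5 runs 1 units, time = 48
Finish times: [30, 33, 34, 47, 48]
Average turnaround = 192/5 = 38.4

38.4


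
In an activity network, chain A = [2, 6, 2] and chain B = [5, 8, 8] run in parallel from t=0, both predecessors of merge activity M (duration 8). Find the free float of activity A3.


ES(A3) = sum of predecessors on chain A = 8
EF(A3) = ES + duration = 8 + 2 = 10
Successor of A3 is M. ES(M) = max(sum(A), sum(B)) = max(10, 21) = 21
Free float = ES(successor) - EF(current) = 21 - 10 = 11

11


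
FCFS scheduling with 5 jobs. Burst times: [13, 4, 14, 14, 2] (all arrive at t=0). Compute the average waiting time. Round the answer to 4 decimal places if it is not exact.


FCFS order (as given): [13, 4, 14, 14, 2]
Waiting times:
  Job 1: wait = 0
  Job 2: wait = 13
  Job 3: wait = 17
  Job 4: wait = 31
  Job 5: wait = 45
Sum of waiting times = 106
Average waiting time = 106/5 = 21.2

21.2


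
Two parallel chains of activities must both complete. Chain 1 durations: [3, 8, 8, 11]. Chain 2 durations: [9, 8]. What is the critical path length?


Path A total = 3 + 8 + 8 + 11 = 30
Path B total = 9 + 8 = 17
Critical path = longest path = max(30, 17) = 30

30


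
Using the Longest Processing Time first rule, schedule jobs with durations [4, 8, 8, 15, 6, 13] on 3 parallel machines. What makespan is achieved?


Sort jobs in decreasing order (LPT): [15, 13, 8, 8, 6, 4]
Assign each job to the least loaded machine:
  Machine 1: jobs [15, 4], load = 19
  Machine 2: jobs [13, 6], load = 19
  Machine 3: jobs [8, 8], load = 16
Makespan = max load = 19

19


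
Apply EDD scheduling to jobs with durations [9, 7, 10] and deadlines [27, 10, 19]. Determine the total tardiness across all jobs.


Sort by due date (EDD order): [(7, 10), (10, 19), (9, 27)]
Compute completion times and tardiness:
  Job 1: p=7, d=10, C=7, tardiness=max(0,7-10)=0
  Job 2: p=10, d=19, C=17, tardiness=max(0,17-19)=0
  Job 3: p=9, d=27, C=26, tardiness=max(0,26-27)=0
Total tardiness = 0

0


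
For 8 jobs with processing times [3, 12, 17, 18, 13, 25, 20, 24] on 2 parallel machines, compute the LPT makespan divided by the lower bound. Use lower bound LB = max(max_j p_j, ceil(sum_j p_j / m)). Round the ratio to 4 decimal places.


LPT order: [25, 24, 20, 18, 17, 13, 12, 3]
Machine loads after assignment: [63, 69]
LPT makespan = 69
Lower bound = max(max_job, ceil(total/2)) = max(25, 66) = 66
Ratio = 69 / 66 = 1.0455

1.0455


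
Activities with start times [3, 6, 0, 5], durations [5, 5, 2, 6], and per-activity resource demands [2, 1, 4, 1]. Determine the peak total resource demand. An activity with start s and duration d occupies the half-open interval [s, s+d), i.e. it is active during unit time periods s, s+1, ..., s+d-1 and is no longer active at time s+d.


Each activity i is active on [start_i, start_i + duration_i).
Compute total resource usage per time slot:
  t=0: active resources = [4], total = 4
  t=1: active resources = [4], total = 4
  t=2: active resources = [], total = 0
  t=3: active resources = [2], total = 2
  t=4: active resources = [2], total = 2
  t=5: active resources = [2, 1], total = 3
  t=6: active resources = [2, 1, 1], total = 4
  t=7: active resources = [2, 1, 1], total = 4
  t=8: active resources = [1, 1], total = 2
  t=9: active resources = [1, 1], total = 2
  t=10: active resources = [1, 1], total = 2
Peak resource demand = 4

4


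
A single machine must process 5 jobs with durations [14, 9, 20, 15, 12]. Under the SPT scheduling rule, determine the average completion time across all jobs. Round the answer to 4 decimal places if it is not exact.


Sort jobs by processing time (SPT order): [9, 12, 14, 15, 20]
Compute completion times sequentially:
  Job 1: processing = 9, completes at 9
  Job 2: processing = 12, completes at 21
  Job 3: processing = 14, completes at 35
  Job 4: processing = 15, completes at 50
  Job 5: processing = 20, completes at 70
Sum of completion times = 185
Average completion time = 185/5 = 37.0

37.0


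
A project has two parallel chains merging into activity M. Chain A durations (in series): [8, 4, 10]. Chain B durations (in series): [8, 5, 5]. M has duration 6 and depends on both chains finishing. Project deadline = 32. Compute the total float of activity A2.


Forward pass: ES(A2) = sum of predecessors on chain A = 8
EF = ES + duration = 8 + 4 = 12
Backward pass: LF(M) = deadline = 32; LS(M) = 32 - 6 = 26
LF(A2) = LS(M) - sum(successors on chain A) = 26 - 10 = 16
LS = LF - duration = 16 - 4 = 12
Total float = LS - ES = 12 - 8 = 4

4


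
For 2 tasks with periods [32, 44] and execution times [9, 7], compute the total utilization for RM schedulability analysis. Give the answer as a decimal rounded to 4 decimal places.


Compute individual utilizations (exact fractions):
  Task 1: C/T = 9/32 (approx. 0.2813)
  Task 2: C/T = 7/44 (approx. 0.1591)
Total utilization U = 9/32 + 7/44 = 155/352
Rounded to 4 decimal places: U = 0.4403
RM (Liu & Layland) bound for 2 tasks = 0.828427; compare with U = 155/352 (approx. 0.440341)
U <= bound, so schedulable by RM sufficient condition.

0.4403


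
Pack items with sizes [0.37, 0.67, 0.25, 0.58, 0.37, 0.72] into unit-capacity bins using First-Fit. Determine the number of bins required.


Place items sequentially using First-Fit:
  Item 0.37 -> new Bin 1
  Item 0.67 -> new Bin 2
  Item 0.25 -> Bin 1 (now 0.62)
  Item 0.58 -> new Bin 3
  Item 0.37 -> Bin 1 (now 0.99)
  Item 0.72 -> new Bin 4
Total bins used = 4

4


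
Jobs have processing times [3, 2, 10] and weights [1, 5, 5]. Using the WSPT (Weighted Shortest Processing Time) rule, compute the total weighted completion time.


Compute p/w ratios and sort ascending (WSPT): [(2, 5), (10, 5), (3, 1)]
Compute weighted completion times:
  Job (p=2,w=5): C=2, w*C=5*2=10
  Job (p=10,w=5): C=12, w*C=5*12=60
  Job (p=3,w=1): C=15, w*C=1*15=15
Total weighted completion time = 85

85


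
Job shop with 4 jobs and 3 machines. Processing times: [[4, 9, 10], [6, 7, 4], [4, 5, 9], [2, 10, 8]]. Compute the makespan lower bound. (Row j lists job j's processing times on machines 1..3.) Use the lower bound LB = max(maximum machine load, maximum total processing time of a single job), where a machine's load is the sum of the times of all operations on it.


Machine loads:
  Machine 1: 4 + 6 + 4 + 2 = 16
  Machine 2: 9 + 7 + 5 + 10 = 31
  Machine 3: 10 + 4 + 9 + 8 = 31
Max machine load = 31
Job totals:
  Job 1: 23
  Job 2: 17
  Job 3: 18
  Job 4: 20
Max job total = 23
Lower bound = max(31, 23) = 31

31


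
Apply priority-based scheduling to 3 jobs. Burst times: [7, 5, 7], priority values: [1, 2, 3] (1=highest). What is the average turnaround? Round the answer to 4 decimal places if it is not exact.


Sort by priority (ascending = highest first):
Order: [(1, 7), (2, 5), (3, 7)]
Completion times:
  Priority 1, burst=7, C=7
  Priority 2, burst=5, C=12
  Priority 3, burst=7, C=19
Average turnaround = 38/3 = 12.6667

12.6667


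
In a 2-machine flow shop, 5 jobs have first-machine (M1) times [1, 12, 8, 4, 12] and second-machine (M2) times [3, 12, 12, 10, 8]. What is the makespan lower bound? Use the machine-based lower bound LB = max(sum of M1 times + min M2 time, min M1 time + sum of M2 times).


LB1 = sum(M1 times) + min(M2 times) = 37 + 3 = 40
LB2 = min(M1 times) + sum(M2 times) = 1 + 45 = 46
Lower bound = max(LB1, LB2) = max(40, 46) = 46

46


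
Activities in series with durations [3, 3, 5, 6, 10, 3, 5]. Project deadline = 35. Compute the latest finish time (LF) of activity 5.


LF(activity 5) = deadline - sum of successor durations
Successors: activities 6 through 7 with durations [3, 5]
Sum of successor durations = 8
LF = 35 - 8 = 27

27


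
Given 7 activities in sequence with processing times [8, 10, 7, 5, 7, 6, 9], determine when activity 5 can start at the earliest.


Activity 5 starts after activities 1 through 4 complete.
Predecessor durations: [8, 10, 7, 5]
ES = 8 + 10 + 7 + 5 = 30

30


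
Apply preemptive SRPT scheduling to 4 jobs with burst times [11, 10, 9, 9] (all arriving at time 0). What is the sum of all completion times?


Since all jobs arrive at t=0, SRPT equals SPT ordering.
SPT order: [9, 9, 10, 11]
Completion times:
  Job 1: p=9, C=9
  Job 2: p=9, C=18
  Job 3: p=10, C=28
  Job 4: p=11, C=39
Total completion time = 9 + 18 + 28 + 39 = 94

94


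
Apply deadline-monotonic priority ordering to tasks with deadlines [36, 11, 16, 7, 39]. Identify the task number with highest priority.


Sort tasks by relative deadline (ascending):
  Task 4: deadline = 7
  Task 2: deadline = 11
  Task 3: deadline = 16
  Task 1: deadline = 36
  Task 5: deadline = 39
Priority order (highest first): [4, 2, 3, 1, 5]
Highest priority task = 4

4


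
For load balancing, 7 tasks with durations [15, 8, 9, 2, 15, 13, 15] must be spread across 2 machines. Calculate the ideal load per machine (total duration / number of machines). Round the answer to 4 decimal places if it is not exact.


Total processing time = 15 + 8 + 9 + 2 + 15 + 13 + 15 = 77
Number of machines = 2
Ideal balanced load = 77 / 2 = 38.5

38.5


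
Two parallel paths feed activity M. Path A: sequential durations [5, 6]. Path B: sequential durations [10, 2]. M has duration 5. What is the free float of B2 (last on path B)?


ES(B2) = sum of predecessors on chain B = 10
EF(B2) = ES + duration = 10 + 2 = 12
Successor of B2 is M. ES(M) = max(sum(A), sum(B)) = max(11, 12) = 12
Free float = ES(successor) - EF(current) = 12 - 12 = 0

0


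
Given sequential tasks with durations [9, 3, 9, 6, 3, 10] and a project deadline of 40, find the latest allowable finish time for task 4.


LF(activity 4) = deadline - sum of successor durations
Successors: activities 5 through 6 with durations [3, 10]
Sum of successor durations = 13
LF = 40 - 13 = 27

27
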